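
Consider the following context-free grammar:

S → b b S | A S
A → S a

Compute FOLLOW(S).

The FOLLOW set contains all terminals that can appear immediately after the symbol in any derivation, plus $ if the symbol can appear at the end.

We compute FOLLOW(S) using the standard algorithm.
FOLLOW(S) starts with {$}.
FIRST(A) = {b}
FIRST(S) = {b}
FOLLOW(A) = {b}
FOLLOW(S) = {$, a}
Therefore, FOLLOW(S) = {$, a}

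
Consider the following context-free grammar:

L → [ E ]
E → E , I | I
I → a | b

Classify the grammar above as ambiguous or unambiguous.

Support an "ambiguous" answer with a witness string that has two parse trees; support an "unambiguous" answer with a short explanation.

Unambiguous - every string in the language has a unique parse tree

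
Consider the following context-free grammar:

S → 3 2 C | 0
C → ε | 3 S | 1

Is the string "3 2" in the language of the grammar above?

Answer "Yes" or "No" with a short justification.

Yes - a valid derivation exists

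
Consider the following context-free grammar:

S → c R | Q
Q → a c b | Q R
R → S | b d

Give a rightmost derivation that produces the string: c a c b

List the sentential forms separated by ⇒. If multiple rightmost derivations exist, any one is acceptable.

S ⇒ c R ⇒ c S ⇒ c Q ⇒ c a c b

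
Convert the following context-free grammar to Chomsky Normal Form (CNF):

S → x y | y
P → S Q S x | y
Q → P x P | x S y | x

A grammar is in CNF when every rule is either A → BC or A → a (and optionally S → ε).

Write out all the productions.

TX → x; TY → y; S → y; P → y; Q → x; S → TX TY; P → S X0; X0 → Q X1; X1 → S TX; Q → P X2; X2 → TX P; Q → TX X3; X3 → S TY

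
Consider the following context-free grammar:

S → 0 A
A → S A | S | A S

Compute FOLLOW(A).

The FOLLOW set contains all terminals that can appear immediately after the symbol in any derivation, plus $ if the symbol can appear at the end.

We compute FOLLOW(A) using the standard algorithm.
FOLLOW(S) starts with {$}.
FIRST(A) = {0}
FIRST(S) = {0}
FOLLOW(A) = {$, 0}
FOLLOW(S) = {$, 0}
Therefore, FOLLOW(A) = {$, 0}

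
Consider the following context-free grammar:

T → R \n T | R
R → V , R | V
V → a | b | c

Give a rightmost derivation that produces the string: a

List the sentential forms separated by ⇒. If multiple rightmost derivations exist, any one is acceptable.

T ⇒ R ⇒ V ⇒ a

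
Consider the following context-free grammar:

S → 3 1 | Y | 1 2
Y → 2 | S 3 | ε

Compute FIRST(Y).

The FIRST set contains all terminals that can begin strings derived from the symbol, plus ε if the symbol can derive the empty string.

We compute FIRST(Y) using the standard algorithm.
FIRST(S) = {1, 2, 3, ε}
FIRST(Y) = {1, 2, 3, ε}
Therefore, FIRST(Y) = {1, 2, 3, ε}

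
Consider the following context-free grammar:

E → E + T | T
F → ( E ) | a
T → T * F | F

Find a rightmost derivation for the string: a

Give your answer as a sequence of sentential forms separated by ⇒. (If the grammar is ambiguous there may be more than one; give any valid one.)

E ⇒ T ⇒ F ⇒ a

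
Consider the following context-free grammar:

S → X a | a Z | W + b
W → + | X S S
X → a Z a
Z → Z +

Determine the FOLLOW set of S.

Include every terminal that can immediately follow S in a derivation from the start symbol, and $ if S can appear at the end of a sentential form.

We compute FOLLOW(S) using the standard algorithm.
FOLLOW(S) starts with {$}.
FIRST(S) = {+, a}
FIRST(W) = {+, a}
FIRST(X) = {a}
FIRST(Z) = {}
FOLLOW(S) = {$, +, a}
FOLLOW(W) = {+}
FOLLOW(X) = {+, a}
FOLLOW(Z) = {$, +, a}
Therefore, FOLLOW(S) = {$, +, a}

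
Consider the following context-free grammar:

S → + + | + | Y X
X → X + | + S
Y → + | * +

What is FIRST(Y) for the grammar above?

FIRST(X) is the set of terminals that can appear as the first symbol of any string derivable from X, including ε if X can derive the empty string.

We compute FIRST(Y) using the standard algorithm.
FIRST(S) = {*, +}
FIRST(X) = {+}
FIRST(Y) = {*, +}
Therefore, FIRST(Y) = {*, +}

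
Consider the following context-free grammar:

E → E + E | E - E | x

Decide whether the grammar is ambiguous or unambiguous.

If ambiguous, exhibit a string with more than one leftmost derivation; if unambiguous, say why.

Ambiguous - the string 'x + x - x' has two distinct leftmost derivations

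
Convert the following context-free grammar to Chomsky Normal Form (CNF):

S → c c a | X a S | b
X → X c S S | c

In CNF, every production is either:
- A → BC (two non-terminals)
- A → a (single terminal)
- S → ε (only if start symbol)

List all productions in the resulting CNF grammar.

TC → c; TA → a; S → b; X → c; S → TC X0; X0 → TC TA; S → X X1; X1 → TA S; X → X X2; X2 → TC X3; X3 → S S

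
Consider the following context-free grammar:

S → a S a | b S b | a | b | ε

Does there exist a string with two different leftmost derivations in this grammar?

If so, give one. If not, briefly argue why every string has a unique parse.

No - every string in the language has a unique leftmost derivation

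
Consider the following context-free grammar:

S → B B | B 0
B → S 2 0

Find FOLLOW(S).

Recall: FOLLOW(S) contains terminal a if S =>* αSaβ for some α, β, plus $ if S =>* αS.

We compute FOLLOW(S) using the standard algorithm.
FOLLOW(S) starts with {$}.
FIRST(B) = {}
FIRST(S) = {}
FOLLOW(B) = {$, 0, 2}
FOLLOW(S) = {$, 2}
Therefore, FOLLOW(S) = {$, 2}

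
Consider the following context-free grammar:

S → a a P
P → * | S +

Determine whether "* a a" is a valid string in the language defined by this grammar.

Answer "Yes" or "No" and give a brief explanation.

No - no valid derivation exists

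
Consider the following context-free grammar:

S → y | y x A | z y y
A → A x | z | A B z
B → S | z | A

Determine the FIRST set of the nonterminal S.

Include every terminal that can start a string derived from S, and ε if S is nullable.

We compute FIRST(S) using the standard algorithm.
FIRST(A) = {z}
FIRST(B) = {y, z}
FIRST(S) = {y, z}
Therefore, FIRST(S) = {y, z}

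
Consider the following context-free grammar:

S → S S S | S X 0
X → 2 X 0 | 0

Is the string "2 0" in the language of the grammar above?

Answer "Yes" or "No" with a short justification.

No - no valid derivation exists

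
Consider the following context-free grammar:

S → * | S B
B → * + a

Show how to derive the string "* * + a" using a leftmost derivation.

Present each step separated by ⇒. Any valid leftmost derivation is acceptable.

S ⇒ S B ⇒ * B ⇒ * * + a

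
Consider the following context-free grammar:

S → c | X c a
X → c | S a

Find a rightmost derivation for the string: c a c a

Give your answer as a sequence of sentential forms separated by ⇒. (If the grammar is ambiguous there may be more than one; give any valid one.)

S ⇒ X c a ⇒ S a c a ⇒ c a c a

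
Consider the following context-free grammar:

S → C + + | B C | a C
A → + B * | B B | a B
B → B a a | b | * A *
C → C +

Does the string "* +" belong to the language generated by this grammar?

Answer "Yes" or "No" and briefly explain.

No - no valid derivation exists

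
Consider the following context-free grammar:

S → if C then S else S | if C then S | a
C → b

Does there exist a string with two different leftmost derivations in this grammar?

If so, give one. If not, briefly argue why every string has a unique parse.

Yes - the string 'if b then if b then if b then a else a else a' has two distinct leftmost derivations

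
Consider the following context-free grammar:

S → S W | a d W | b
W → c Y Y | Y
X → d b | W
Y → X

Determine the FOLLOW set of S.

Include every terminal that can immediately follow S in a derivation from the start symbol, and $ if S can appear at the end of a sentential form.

We compute FOLLOW(S) using the standard algorithm.
FOLLOW(S) starts with {$}.
FIRST(S) = {a, b}
FIRST(W) = {c, d}
FIRST(X) = {c, d}
FIRST(Y) = {c, d}
FOLLOW(S) = {$, c, d}
FOLLOW(W) = {$, c, d}
FOLLOW(X) = {$, c, d}
FOLLOW(Y) = {$, c, d}
Therefore, FOLLOW(S) = {$, c, d}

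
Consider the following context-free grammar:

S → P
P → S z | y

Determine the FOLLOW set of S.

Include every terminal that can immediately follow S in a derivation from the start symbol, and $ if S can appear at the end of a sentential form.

We compute FOLLOW(S) using the standard algorithm.
FOLLOW(S) starts with {$}.
FIRST(P) = {y}
FIRST(S) = {y}
FOLLOW(P) = {$, z}
FOLLOW(S) = {$, z}
Therefore, FOLLOW(S) = {$, z}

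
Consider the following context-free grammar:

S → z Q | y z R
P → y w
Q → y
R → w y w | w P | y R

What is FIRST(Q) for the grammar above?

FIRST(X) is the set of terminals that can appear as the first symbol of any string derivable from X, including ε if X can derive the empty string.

We compute FIRST(Q) using the standard algorithm.
FIRST(P) = {y}
FIRST(Q) = {y}
FIRST(R) = {w, y}
FIRST(S) = {y, z}
Therefore, FIRST(Q) = {y}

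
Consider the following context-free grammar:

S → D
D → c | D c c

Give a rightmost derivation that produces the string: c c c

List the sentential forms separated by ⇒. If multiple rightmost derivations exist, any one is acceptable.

S ⇒ D ⇒ D c c ⇒ c c c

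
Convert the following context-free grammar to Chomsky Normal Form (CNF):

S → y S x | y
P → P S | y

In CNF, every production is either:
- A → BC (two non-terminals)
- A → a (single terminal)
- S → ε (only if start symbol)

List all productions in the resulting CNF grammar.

TY → y; TX → x; S → y; P → y; S → TY X0; X0 → S TX; P → P S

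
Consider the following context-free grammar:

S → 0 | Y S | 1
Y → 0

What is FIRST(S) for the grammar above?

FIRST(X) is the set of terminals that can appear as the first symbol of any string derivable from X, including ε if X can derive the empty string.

We compute FIRST(S) using the standard algorithm.
FIRST(S) = {0, 1}
FIRST(Y) = {0}
Therefore, FIRST(S) = {0, 1}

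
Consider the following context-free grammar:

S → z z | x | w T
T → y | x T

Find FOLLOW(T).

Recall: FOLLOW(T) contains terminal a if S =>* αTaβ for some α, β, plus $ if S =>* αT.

We compute FOLLOW(T) using the standard algorithm.
FOLLOW(S) starts with {$}.
FIRST(S) = {w, x, z}
FIRST(T) = {x, y}
FOLLOW(S) = {$}
FOLLOW(T) = {$}
Therefore, FOLLOW(T) = {$}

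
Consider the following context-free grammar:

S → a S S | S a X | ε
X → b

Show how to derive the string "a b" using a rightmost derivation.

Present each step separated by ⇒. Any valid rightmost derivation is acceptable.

S ⇒ S a X ⇒ S a b ⇒ a b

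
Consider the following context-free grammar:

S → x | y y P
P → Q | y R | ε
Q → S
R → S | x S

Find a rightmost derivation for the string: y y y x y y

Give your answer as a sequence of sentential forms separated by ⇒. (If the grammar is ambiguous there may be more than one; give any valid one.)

S ⇒ y y P ⇒ y y y R ⇒ y y y x S ⇒ y y y x y y P ⇒ y y y x y y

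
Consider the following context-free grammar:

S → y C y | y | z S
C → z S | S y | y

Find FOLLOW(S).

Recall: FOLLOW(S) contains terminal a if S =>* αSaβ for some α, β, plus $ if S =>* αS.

We compute FOLLOW(S) using the standard algorithm.
FOLLOW(S) starts with {$}.
FIRST(C) = {y, z}
FIRST(S) = {y, z}
FOLLOW(C) = {y}
FOLLOW(S) = {$, y}
Therefore, FOLLOW(S) = {$, y}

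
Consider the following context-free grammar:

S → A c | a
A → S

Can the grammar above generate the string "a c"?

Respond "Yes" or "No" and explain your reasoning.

Yes - a valid derivation exists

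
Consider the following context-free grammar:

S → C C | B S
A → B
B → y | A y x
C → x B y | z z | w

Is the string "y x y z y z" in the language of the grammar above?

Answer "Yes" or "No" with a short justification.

No - no valid derivation exists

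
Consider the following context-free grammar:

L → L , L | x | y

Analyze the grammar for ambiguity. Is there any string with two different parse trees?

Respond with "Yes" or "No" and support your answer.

Yes - the string 'x , y , x , x , x , y' has two distinct parse trees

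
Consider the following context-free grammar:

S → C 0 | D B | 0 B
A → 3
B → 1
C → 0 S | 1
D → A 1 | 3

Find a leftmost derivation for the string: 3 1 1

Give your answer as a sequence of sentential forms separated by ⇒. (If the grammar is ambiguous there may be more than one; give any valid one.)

S ⇒ D B ⇒ A 1 B ⇒ 3 1 B ⇒ 3 1 1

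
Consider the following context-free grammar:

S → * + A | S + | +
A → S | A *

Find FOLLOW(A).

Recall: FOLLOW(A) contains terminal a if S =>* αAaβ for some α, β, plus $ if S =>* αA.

We compute FOLLOW(A) using the standard algorithm.
FOLLOW(S) starts with {$}.
FIRST(A) = {*, +}
FIRST(S) = {*, +}
FOLLOW(A) = {$, *, +}
FOLLOW(S) = {$, *, +}
Therefore, FOLLOW(A) = {$, *, +}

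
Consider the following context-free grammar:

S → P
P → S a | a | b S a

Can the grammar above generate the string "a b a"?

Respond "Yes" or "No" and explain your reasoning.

No - no valid derivation exists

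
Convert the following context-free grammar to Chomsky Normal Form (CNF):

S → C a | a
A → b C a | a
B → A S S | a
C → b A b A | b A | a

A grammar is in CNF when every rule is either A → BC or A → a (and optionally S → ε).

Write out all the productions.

TA → a; S → a; TB → b; A → a; B → a; C → a; S → C TA; A → TB X0; X0 → C TA; B → A X1; X1 → S S; C → TB X2; X2 → A X3; X3 → TB A; C → TB A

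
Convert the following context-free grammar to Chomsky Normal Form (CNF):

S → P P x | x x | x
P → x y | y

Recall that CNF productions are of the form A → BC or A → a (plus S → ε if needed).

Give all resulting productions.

TX → x; S → x; TY → y; P → y; S → P X0; X0 → P TX; S → TX TX; P → TX TY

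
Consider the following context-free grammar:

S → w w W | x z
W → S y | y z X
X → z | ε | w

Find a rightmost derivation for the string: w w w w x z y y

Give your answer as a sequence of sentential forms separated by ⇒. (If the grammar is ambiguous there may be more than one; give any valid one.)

S ⇒ w w W ⇒ w w S y ⇒ w w w w W y ⇒ w w w w S y y ⇒ w w w w x z y y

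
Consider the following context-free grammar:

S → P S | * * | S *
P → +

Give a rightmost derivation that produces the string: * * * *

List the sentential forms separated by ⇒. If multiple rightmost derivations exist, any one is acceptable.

S ⇒ S * ⇒ S * * ⇒ * * * *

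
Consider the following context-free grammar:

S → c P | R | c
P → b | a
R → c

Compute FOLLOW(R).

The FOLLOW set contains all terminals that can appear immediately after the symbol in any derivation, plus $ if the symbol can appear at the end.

We compute FOLLOW(R) using the standard algorithm.
FOLLOW(S) starts with {$}.
FIRST(P) = {a, b}
FIRST(R) = {c}
FIRST(S) = {c}
FOLLOW(P) = {$}
FOLLOW(R) = {$}
FOLLOW(S) = {$}
Therefore, FOLLOW(R) = {$}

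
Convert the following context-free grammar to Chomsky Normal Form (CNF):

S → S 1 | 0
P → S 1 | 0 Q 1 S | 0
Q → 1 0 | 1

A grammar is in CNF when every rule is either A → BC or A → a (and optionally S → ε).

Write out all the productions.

T1 → 1; S → 0; T0 → 0; P → 0; Q → 1; S → S T1; P → S T1; P → T0 X0; X0 → Q X1; X1 → T1 S; Q → T1 T0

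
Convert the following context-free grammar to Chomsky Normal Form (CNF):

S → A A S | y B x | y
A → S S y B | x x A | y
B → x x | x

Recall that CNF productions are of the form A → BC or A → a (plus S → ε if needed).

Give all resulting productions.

TY → y; TX → x; S → y; A → y; B → x; S → A X0; X0 → A S; S → TY X1; X1 → B TX; A → S X2; X2 → S X3; X3 → TY B; A → TX X4; X4 → TX A; B → TX TX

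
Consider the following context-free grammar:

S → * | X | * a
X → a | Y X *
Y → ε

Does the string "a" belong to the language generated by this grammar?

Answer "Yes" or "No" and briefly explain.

Yes - a valid derivation exists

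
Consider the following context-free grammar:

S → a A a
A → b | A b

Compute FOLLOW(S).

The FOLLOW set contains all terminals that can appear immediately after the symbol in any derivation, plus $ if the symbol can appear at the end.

We compute FOLLOW(S) using the standard algorithm.
FOLLOW(S) starts with {$}.
FIRST(A) = {b}
FIRST(S) = {a}
FOLLOW(A) = {a, b}
FOLLOW(S) = {$}
Therefore, FOLLOW(S) = {$}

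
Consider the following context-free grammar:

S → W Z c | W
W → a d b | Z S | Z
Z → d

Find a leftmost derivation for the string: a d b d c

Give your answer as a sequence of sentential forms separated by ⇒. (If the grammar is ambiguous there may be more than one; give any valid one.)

S ⇒ W Z c ⇒ a d b Z c ⇒ a d b d c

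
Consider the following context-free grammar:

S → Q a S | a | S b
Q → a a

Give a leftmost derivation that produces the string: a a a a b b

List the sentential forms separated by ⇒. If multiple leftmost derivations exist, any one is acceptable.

S ⇒ S b ⇒ Q a S b ⇒ a a a S b ⇒ a a a S b b ⇒ a a a a b b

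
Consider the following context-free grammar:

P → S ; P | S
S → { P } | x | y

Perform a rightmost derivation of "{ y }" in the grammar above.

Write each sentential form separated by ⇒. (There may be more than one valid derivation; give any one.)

P ⇒ S ⇒ { P } ⇒ { S } ⇒ { y }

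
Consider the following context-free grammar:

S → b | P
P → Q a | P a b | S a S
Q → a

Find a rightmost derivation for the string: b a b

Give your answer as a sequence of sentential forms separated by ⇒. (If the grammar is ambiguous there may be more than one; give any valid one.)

S ⇒ P ⇒ S a S ⇒ S a b ⇒ b a b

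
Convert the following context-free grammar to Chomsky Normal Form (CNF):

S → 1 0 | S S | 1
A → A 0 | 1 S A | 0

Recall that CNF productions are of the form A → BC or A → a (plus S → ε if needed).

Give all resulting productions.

T1 → 1; T0 → 0; S → 1; A → 0; S → T1 T0; S → S S; A → A T0; A → T1 X0; X0 → S A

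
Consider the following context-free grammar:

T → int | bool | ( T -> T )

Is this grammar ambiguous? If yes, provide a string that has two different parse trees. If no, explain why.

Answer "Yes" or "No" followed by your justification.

No - the grammar is unambiguous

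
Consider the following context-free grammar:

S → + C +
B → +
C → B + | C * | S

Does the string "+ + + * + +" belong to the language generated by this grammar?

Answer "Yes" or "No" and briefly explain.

No - no valid derivation exists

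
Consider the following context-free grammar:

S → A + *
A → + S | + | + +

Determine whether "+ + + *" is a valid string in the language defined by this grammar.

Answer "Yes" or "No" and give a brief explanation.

Yes - a valid derivation exists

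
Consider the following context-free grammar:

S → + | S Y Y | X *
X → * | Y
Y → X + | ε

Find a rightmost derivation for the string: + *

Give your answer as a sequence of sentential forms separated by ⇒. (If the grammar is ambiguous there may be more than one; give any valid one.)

S ⇒ X * ⇒ Y * ⇒ X + * ⇒ Y + * ⇒ + *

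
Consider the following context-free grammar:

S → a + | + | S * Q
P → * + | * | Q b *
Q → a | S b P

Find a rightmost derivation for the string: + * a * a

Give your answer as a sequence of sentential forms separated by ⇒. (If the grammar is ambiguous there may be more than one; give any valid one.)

S ⇒ S * Q ⇒ S * a ⇒ S * Q * a ⇒ S * a * a ⇒ + * a * a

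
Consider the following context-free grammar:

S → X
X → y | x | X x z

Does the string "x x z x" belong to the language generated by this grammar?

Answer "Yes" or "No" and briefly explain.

No - no valid derivation exists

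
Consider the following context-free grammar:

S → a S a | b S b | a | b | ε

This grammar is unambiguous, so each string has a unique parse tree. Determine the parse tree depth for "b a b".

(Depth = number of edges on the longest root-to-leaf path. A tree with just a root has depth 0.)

2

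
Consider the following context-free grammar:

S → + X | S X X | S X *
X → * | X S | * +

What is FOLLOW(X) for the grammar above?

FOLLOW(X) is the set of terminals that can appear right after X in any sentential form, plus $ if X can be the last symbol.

We compute FOLLOW(X) using the standard algorithm.
FOLLOW(S) starts with {$}.
FIRST(S) = {+}
FIRST(X) = {*}
FOLLOW(S) = {$, *, +}
FOLLOW(X) = {$, *, +}
Therefore, FOLLOW(X) = {$, *, +}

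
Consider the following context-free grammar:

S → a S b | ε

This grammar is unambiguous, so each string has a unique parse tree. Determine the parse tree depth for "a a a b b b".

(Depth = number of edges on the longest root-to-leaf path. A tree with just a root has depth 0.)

4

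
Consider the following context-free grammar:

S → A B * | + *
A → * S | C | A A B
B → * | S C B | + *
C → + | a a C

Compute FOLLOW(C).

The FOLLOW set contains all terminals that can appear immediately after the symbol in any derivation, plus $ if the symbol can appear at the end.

We compute FOLLOW(C) using the standard algorithm.
FOLLOW(S) starts with {$}.
FIRST(A) = {*, +, a}
FIRST(B) = {*, +, a}
FIRST(C) = {+, a}
FIRST(S) = {*, +, a}
FOLLOW(A) = {*, +, a}
FOLLOW(B) = {*, +, a}
FOLLOW(C) = {*, +, a}
FOLLOW(S) = {$, *, +, a}
Therefore, FOLLOW(C) = {*, +, a}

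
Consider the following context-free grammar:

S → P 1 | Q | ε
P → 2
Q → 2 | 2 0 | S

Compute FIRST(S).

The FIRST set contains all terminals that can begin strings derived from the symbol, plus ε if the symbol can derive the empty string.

We compute FIRST(S) using the standard algorithm.
FIRST(P) = {2}
FIRST(Q) = {2, ε}
FIRST(S) = {2, ε}
Therefore, FIRST(S) = {2, ε}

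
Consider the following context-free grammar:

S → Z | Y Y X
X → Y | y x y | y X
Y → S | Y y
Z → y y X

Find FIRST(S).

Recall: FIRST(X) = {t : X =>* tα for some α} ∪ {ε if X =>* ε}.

We compute FIRST(S) using the standard algorithm.
FIRST(S) = {y}
FIRST(X) = {y}
FIRST(Y) = {y}
FIRST(Z) = {y}
Therefore, FIRST(S) = {y}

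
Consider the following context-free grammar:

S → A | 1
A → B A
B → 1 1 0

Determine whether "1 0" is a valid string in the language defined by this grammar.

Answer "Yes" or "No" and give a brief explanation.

No - no valid derivation exists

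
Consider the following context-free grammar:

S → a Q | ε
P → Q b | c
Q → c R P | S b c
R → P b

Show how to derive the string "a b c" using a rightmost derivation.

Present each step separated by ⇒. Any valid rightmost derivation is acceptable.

S ⇒ a Q ⇒ a S b c ⇒ a b c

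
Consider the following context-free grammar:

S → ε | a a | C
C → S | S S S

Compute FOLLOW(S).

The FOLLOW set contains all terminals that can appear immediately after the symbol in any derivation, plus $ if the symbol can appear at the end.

We compute FOLLOW(S) using the standard algorithm.
FOLLOW(S) starts with {$}.
FIRST(C) = {a, ε}
FIRST(S) = {a, ε}
FOLLOW(C) = {$, a}
FOLLOW(S) = {$, a}
Therefore, FOLLOW(S) = {$, a}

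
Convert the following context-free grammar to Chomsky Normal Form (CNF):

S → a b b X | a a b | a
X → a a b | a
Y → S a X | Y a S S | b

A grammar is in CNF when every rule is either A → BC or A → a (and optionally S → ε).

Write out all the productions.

TA → a; TB → b; S → a; X → a; Y → b; S → TA X0; X0 → TB X1; X1 → TB X; S → TA X2; X2 → TA TB; X → TA X3; X3 → TA TB; Y → S X4; X4 → TA X; Y → Y X5; X5 → TA X6; X6 → S S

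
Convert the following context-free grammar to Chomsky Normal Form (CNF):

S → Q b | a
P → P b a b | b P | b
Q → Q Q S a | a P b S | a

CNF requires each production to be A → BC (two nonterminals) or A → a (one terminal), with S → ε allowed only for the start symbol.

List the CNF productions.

TB → b; S → a; TA → a; P → b; Q → a; S → Q TB; P → P X0; X0 → TB X1; X1 → TA TB; P → TB P; Q → Q X2; X2 → Q X3; X3 → S TA; Q → TA X4; X4 → P X5; X5 → TB S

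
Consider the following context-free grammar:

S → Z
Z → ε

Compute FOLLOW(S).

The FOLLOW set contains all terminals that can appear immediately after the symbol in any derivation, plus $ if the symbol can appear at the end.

We compute FOLLOW(S) using the standard algorithm.
FOLLOW(S) starts with {$}.
FIRST(S) = {ε}
FIRST(Z) = {ε}
FOLLOW(S) = {$}
FOLLOW(Z) = {$}
Therefore, FOLLOW(S) = {$}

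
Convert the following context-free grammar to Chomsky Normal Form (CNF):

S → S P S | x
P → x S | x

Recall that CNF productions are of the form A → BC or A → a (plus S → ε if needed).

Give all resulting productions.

S → x; TX → x; P → x; S → S X0; X0 → P S; P → TX S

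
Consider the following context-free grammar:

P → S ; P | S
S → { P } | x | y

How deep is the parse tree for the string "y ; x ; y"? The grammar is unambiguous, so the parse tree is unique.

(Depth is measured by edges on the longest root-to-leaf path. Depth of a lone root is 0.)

4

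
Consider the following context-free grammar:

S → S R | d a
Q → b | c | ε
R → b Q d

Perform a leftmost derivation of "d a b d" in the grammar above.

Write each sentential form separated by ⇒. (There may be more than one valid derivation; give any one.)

S ⇒ S R ⇒ d a R ⇒ d a b Q d ⇒ d a b d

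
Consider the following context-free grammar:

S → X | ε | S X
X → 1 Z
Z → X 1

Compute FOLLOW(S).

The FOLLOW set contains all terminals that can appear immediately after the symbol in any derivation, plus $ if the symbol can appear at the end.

We compute FOLLOW(S) using the standard algorithm.
FOLLOW(S) starts with {$}.
FIRST(S) = {1, ε}
FIRST(X) = {1}
FIRST(Z) = {1}
FOLLOW(S) = {$, 1}
FOLLOW(X) = {$, 1}
FOLLOW(Z) = {$, 1}
Therefore, FOLLOW(S) = {$, 1}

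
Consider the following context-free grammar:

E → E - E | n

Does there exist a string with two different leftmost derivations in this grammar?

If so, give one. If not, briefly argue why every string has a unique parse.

Yes - the string 'n - n - n - n - n' has two distinct leftmost derivations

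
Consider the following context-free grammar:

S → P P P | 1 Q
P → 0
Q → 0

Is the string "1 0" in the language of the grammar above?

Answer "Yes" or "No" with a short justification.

Yes - a valid derivation exists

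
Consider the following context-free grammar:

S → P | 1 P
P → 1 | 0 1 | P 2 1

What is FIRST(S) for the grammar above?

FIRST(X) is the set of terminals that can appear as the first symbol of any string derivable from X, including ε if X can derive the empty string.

We compute FIRST(S) using the standard algorithm.
FIRST(P) = {0, 1}
FIRST(S) = {0, 1}
Therefore, FIRST(S) = {0, 1}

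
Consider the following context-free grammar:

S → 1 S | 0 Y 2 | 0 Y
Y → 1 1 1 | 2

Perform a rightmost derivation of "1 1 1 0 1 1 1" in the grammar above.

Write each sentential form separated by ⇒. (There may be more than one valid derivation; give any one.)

S ⇒ 1 S ⇒ 1 1 S ⇒ 1 1 1 S ⇒ 1 1 1 0 Y ⇒ 1 1 1 0 1 1 1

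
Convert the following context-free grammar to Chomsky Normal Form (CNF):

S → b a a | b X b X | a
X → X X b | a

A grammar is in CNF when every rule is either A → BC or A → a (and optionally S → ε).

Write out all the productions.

TB → b; TA → a; S → a; X → a; S → TB X0; X0 → TA TA; S → TB X1; X1 → X X2; X2 → TB X; X → X X3; X3 → X TB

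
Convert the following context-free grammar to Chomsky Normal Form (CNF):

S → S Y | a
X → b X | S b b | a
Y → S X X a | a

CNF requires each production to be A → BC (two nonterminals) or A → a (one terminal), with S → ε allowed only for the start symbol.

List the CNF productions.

S → a; TB → b; X → a; TA → a; Y → a; S → S Y; X → TB X; X → S X0; X0 → TB TB; Y → S X1; X1 → X X2; X2 → X TA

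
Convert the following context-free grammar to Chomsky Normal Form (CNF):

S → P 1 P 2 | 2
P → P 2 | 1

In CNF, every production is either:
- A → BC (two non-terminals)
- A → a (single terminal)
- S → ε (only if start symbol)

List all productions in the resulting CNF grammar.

T1 → 1; T2 → 2; S → 2; P → 1; S → P X0; X0 → T1 X1; X1 → P T2; P → P T2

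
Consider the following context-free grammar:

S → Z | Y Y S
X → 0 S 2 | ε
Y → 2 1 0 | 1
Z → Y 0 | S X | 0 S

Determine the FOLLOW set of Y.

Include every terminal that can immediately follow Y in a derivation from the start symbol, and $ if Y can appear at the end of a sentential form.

We compute FOLLOW(Y) using the standard algorithm.
FOLLOW(S) starts with {$}.
FIRST(S) = {0, 1, 2}
FIRST(X) = {0, ε}
FIRST(Y) = {1, 2}
FIRST(Z) = {0, 1, 2}
FOLLOW(S) = {$, 0, 2}
FOLLOW(X) = {$, 0, 2}
FOLLOW(Y) = {0, 1, 2}
FOLLOW(Z) = {$, 0, 2}
Therefore, FOLLOW(Y) = {0, 1, 2}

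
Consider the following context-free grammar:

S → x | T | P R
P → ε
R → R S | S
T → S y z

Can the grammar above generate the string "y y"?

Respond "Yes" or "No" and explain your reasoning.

No - no valid derivation exists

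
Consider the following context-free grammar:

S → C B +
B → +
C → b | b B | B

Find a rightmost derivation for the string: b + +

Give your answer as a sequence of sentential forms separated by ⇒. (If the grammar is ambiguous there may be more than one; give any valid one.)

S ⇒ C B + ⇒ C + + ⇒ b + +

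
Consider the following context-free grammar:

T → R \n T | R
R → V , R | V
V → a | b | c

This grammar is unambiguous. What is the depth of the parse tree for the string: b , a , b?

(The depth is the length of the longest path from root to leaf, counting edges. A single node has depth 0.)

5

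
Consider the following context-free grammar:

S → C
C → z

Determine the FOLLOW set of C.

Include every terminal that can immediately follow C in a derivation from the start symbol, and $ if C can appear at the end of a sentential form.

We compute FOLLOW(C) using the standard algorithm.
FOLLOW(S) starts with {$}.
FIRST(C) = {z}
FIRST(S) = {z}
FOLLOW(C) = {$}
FOLLOW(S) = {$}
Therefore, FOLLOW(C) = {$}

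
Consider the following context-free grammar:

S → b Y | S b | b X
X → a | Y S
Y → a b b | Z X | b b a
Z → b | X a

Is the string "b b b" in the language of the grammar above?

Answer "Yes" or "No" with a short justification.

No - no valid derivation exists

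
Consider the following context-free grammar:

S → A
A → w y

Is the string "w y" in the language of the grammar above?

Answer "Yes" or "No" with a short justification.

Yes - a valid derivation exists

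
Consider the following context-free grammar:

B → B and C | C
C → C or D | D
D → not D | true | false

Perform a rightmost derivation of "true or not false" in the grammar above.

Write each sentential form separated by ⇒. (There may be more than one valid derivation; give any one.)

B ⇒ C ⇒ C or D ⇒ C or not D ⇒ C or not false ⇒ D or not false ⇒ true or not false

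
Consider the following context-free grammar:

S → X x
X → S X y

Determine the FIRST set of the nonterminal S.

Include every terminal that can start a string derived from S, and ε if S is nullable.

We compute FIRST(S) using the standard algorithm.
FIRST(S) = {}
FIRST(X) = {}
Therefore, FIRST(S) = {}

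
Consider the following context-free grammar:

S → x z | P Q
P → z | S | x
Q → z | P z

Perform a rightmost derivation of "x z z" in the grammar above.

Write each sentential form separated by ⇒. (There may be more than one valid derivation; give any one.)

S ⇒ P Q ⇒ P z ⇒ S z ⇒ x z z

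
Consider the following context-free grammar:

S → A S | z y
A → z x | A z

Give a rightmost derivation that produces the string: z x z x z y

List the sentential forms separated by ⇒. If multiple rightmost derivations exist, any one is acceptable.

S ⇒ A S ⇒ A A S ⇒ A A z y ⇒ A z x z y ⇒ z x z x z y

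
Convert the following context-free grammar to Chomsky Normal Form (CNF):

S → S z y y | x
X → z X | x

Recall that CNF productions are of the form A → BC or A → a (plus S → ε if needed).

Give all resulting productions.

TZ → z; TY → y; S → x; X → x; S → S X0; X0 → TZ X1; X1 → TY TY; X → TZ X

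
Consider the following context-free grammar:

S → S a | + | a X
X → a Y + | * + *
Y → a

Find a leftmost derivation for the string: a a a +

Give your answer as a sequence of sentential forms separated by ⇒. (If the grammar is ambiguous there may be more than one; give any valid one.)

S ⇒ a X ⇒ a a Y + ⇒ a a a +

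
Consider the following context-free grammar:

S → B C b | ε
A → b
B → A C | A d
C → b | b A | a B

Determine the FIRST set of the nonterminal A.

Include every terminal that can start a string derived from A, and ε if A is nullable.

We compute FIRST(A) using the standard algorithm.
FIRST(A) = {b}
FIRST(B) = {b}
FIRST(C) = {a, b}
FIRST(S) = {b, ε}
Therefore, FIRST(A) = {b}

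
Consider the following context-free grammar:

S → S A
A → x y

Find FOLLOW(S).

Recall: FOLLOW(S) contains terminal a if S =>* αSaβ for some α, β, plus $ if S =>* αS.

We compute FOLLOW(S) using the standard algorithm.
FOLLOW(S) starts with {$}.
FIRST(A) = {x}
FIRST(S) = {}
FOLLOW(A) = {$, x}
FOLLOW(S) = {$, x}
Therefore, FOLLOW(S) = {$, x}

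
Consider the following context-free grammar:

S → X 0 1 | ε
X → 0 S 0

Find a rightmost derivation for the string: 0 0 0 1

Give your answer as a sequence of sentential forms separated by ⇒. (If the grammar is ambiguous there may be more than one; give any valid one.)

S ⇒ X 0 1 ⇒ 0 S 0 0 1 ⇒ 0 0 0 1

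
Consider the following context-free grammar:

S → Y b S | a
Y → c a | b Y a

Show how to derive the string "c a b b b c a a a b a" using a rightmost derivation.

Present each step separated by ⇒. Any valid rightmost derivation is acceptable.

S ⇒ Y b S ⇒ Y b Y b S ⇒ Y b Y b a ⇒ Y b b Y a b a ⇒ Y b b b Y a a b a ⇒ Y b b b c a a a b a ⇒ c a b b b c a a a b a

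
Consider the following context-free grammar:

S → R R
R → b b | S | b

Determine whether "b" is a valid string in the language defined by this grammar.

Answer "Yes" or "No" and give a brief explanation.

No - no valid derivation exists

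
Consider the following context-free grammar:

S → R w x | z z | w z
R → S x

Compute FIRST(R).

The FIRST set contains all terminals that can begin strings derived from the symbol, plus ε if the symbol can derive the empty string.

We compute FIRST(R) using the standard algorithm.
FIRST(R) = {w, z}
FIRST(S) = {w, z}
Therefore, FIRST(R) = {w, z}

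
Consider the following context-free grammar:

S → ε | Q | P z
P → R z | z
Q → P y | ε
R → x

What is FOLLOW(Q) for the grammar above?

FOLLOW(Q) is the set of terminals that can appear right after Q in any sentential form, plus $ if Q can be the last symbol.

We compute FOLLOW(Q) using the standard algorithm.
FOLLOW(S) starts with {$}.
FIRST(P) = {x, z}
FIRST(Q) = {x, z, ε}
FIRST(R) = {x}
FIRST(S) = {x, z, ε}
FOLLOW(P) = {y, z}
FOLLOW(Q) = {$}
FOLLOW(R) = {z}
FOLLOW(S) = {$}
Therefore, FOLLOW(Q) = {$}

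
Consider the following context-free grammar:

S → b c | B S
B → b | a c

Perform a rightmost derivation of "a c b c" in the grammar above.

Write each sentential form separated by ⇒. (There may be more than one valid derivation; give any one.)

S ⇒ B S ⇒ B b c ⇒ a c b c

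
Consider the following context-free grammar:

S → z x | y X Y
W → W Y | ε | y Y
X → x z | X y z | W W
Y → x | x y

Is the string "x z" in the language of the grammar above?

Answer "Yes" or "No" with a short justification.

No - no valid derivation exists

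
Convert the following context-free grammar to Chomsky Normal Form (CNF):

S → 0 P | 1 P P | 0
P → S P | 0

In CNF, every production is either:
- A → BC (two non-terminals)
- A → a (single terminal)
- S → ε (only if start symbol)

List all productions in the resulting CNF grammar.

T0 → 0; T1 → 1; S → 0; P → 0; S → T0 P; S → T1 X0; X0 → P P; P → S P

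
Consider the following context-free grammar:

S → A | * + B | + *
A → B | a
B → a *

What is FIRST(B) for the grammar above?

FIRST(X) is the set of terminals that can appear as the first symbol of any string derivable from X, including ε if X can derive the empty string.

We compute FIRST(B) using the standard algorithm.
FIRST(A) = {a}
FIRST(B) = {a}
FIRST(S) = {*, +, a}
Therefore, FIRST(B) = {a}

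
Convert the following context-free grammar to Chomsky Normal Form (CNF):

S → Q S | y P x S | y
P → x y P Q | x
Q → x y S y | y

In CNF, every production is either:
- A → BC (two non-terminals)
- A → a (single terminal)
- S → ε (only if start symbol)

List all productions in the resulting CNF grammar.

TY → y; TX → x; S → y; P → x; Q → y; S → Q S; S → TY X0; X0 → P X1; X1 → TX S; P → TX X2; X2 → TY X3; X3 → P Q; Q → TX X4; X4 → TY X5; X5 → S TY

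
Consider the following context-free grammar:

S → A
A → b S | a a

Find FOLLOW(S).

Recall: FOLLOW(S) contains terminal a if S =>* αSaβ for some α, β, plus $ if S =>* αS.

We compute FOLLOW(S) using the standard algorithm.
FOLLOW(S) starts with {$}.
FIRST(A) = {a, b}
FIRST(S) = {a, b}
FOLLOW(A) = {$}
FOLLOW(S) = {$}
Therefore, FOLLOW(S) = {$}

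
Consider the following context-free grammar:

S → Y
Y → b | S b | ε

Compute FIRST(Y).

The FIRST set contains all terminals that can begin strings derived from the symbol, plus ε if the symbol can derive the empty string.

We compute FIRST(Y) using the standard algorithm.
FIRST(S) = {b, ε}
FIRST(Y) = {b, ε}
Therefore, FIRST(Y) = {b, ε}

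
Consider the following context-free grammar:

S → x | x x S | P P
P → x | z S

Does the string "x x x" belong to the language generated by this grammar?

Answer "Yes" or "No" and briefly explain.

Yes - a valid derivation exists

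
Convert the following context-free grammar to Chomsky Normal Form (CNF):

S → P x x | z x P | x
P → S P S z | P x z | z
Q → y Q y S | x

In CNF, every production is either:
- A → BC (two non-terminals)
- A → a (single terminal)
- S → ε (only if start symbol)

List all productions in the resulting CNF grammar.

TX → x; TZ → z; S → x; P → z; TY → y; Q → x; S → P X0; X0 → TX TX; S → TZ X1; X1 → TX P; P → S X2; X2 → P X3; X3 → S TZ; P → P X4; X4 → TX TZ; Q → TY X5; X5 → Q X6; X6 → TY S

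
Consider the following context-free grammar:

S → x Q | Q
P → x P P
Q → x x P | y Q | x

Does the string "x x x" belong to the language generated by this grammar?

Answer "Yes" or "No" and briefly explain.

No - no valid derivation exists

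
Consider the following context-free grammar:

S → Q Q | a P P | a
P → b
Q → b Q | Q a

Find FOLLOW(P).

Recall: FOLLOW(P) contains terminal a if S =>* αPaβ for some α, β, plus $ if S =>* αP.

We compute FOLLOW(P) using the standard algorithm.
FOLLOW(S) starts with {$}.
FIRST(P) = {b}
FIRST(Q) = {b}
FIRST(S) = {a, b}
FOLLOW(P) = {$, b}
FOLLOW(Q) = {$, a, b}
FOLLOW(S) = {$}
Therefore, FOLLOW(P) = {$, b}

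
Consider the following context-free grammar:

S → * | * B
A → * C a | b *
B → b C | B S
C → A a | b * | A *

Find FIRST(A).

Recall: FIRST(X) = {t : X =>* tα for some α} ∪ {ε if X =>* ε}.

We compute FIRST(A) using the standard algorithm.
FIRST(A) = {*, b}
FIRST(B) = {b}
FIRST(C) = {*, b}
FIRST(S) = {*}
Therefore, FIRST(A) = {*, b}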